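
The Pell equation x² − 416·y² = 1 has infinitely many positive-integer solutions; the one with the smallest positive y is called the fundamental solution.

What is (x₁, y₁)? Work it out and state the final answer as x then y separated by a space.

5201 255

d=416: √d = [20; 2,1,1,9,1,1,2,40] (ℓ=8, even), read p_7/q_7
k=0  a_k=20  p_k/q_k = 20/1
k=1  a_k=2  p_k/q_k = 41/2
k=2  a_k=1  p_k/q_k = 61/3
…
k=4  a_k=9  p_k/q_k = 979/48
…
k=6  a_k=1  p_k/q_k = 2060/101
k=7  a_k=2  p_k/q_k = 5201/255
fundamental: x₁=5201, y₁=255  (since 27050401 − 416·65025 = 1)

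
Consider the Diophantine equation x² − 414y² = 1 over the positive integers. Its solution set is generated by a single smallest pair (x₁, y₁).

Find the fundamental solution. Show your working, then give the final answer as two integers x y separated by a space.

[20; 2,1,7,2,7,1,2,40] for √414; ℓ=8 ⇒ convergent index 7
a_0=20:  p_0=20·1+0=20,  q_0=20·0+1=1
a_1=2:  p_1=2·20+1=41,  q_1=2·1+0=2
a_2=1:  p_2=1·41+20=61,  q_2=1·2+1=3
a_3=7:  p_3=7·61+41=468,  q_3=7·3+2=23
…
a_5=7:  p_5=7·997+468=7447,  q_5=7·49+23=366
a_6=1:  p_6=1·7447+997=8444,  q_6=1·366+49=415
a_7=2:  p_7=2·8444+7447=24335,  q_7=2·415+366=1196
→ (24335, 1196).  Check: 24335²=592192225, 414·1196²=592192224, difference 1.

24335 1196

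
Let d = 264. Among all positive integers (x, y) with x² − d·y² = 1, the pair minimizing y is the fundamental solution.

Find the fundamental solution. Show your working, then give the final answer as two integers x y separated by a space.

65 4

√264 = [16; 4,32, …], period ℓ=2 (even) → k=1
i=0: a=16 ⇒ p=16, q=1
i=1: a=4 ⇒ p=65, q=4
fundamental: x₁=65, y₁=4  (since 4225 − 264·16 = 1)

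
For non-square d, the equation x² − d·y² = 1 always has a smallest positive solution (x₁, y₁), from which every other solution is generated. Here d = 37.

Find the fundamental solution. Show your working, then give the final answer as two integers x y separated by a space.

73 12

d=37: √d = [6; 12] (ℓ=1, odd), read p_1/q_1
step 0: (6, 1)  from 6·(1,0) + (0,1)
step 1: (73, 12)  from 12·(6,1) + (1,0)
→ (73, 12).  Check: 73²=5329, 37·12²=5328, difference 1.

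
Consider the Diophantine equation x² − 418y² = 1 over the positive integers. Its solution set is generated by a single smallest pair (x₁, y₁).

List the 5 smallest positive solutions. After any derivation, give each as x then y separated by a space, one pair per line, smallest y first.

[20; 2,4,20,4,2,40] for √418; ℓ=6 ⇒ convergent index 5
i=0: a=20 ⇒ p=20, q=1
i=1: a=2 ⇒ p=41, q=2
…
i=4: a=4 ⇒ p=15068, q=737
i=5: a=2 ⇒ p=33857, q=1656
→ (33857, 1656).  Check: 33857²=1146296449, 418·1656²=1146296448, difference 1.
(33857+1656√418)^2 = 2292592897 + 112134384√418
(33857+1656√418)^3 = 155240635393601 + 7593067676520√418
(33857+1656√418)^4 = 10511964382749705217 + 514156984535740896√418
(33857+1656√418)^5 = 711807156058272903670337 + 34815626043260091355224√418

33857 1656
2292592897 112134384
155240635393601 7593067676520
10511964382749705217 514156984535740896
711807156058272903670337 34815626043260091355224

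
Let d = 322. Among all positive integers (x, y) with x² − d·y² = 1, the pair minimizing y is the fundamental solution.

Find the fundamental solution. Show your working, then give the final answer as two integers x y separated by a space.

[17; 1,16,1,34] for √322; ℓ=4 ⇒ convergent index 3
a_0=17:  p_0=17·1+0=17,  q_0=17·0+1=1
a_1=1:  p_1=1·17+1=18,  q_1=1·1+0=1
a_2=16:  p_2=16·18+17=305,  q_2=16·1+1=17
a_3=1:  p_3=1·305+18=323,  q_3=1·17+1=18
→ (323, 18).  Check: 323²=104329, 322·18²=104328, difference 1.

323 18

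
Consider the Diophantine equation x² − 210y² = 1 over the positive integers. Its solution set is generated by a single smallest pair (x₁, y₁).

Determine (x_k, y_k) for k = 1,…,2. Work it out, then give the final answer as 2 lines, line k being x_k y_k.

√210 = [14; 2,28, …], period ℓ=2 (even) → k=1
a_0=14:  p_0=14·1+0=14,  q_0=14·0+1=1
a_1=2:  p_1=2·14+1=29,  q_1=2·1+0=2
→ (29, 2).  Check: 29²=841, 210·2²=840, difference 1.
n=2: (29,2)∘(29,2) = (29·29+210·2·2, 29·2+2·29) = (1681,116)

29 2
1681 116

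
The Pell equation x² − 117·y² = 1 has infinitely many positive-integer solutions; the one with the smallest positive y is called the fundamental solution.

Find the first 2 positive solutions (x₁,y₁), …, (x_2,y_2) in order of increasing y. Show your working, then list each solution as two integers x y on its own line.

d=117: √d = [10; 1,4,2,4,1,20] (ℓ=6, even), read p_5/q_5
k=0  a_k=10  p_k/q_k = 10/1
…
k=2  a_k=4  p_k/q_k = 54/5
…
k=4  a_k=4  p_k/q_k = 530/49
k=5  a_k=1  p_k/q_k = 649/60
(x₁, y₁) = (649, 60);  649² − 117·60² = 1 ✓
k=2:  x_2 = 649·649+117·60·60 = 842401,  y_2 = 649·60+60·649 = 77880

649 60
842401 77880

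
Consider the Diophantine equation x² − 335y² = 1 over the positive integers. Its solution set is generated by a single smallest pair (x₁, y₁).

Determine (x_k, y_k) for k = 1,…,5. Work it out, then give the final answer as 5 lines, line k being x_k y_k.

604 33
729631 39864
881393644 48155679
1064722792321 58172020368
1286184251730124 70271752448865

[18; 3,3,3,36] for √335; ℓ=4 ⇒ convergent index 3
k=0  a_k=18  p_k/q_k = 18/1
…
k=2  a_k=3  p_k/q_k = 183/10
k=3  a_k=3  p_k/q_k = 604/33
fundamental: x₁=604, y₁=33  (since 364816 − 335·1089 = 1)
n=2: (604,33)∘(604,33) = (604·604+335·33·33, 604·33+33·604) = (729631,39864)
n=3: (729631,39864)∘(604,33) = (604·729631+335·33·39864, 604·39864+33·729631) = (881393644,48155679)
n=4: (881393644,48155679)∘(604,33) = (604·881393644+335·33·48155679, 604·48155679+33·881393644) = (1064722792321,58172020368)
n=5: (1064722792321,58172020368)∘(604,33) = (604·1064722792321+335·33·58172020368, 604·58172020368+33·1064722792321) = (1286184251730124,70271752448865)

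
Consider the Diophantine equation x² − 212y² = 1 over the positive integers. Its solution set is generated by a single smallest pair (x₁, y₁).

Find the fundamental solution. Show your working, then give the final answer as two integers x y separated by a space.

√212 = [14; 1,1,3,1,1,…,1,1,28, …], period ℓ=14 (even) → k=13
step 0: (14, 1)  from 14·(1,0) + (0,1)
step 1: (15, 1)  from 1·(14,1) + (1,0)
step 2: (29, 2)  from 1·(15,1) + (14,1)
…
step 4: (131, 9)  from 1·(102,7) + (29,2)
…
step 7: (2417, 166)  from 6·(364,25) + (233,16)
…
step 11: (29135, 2001)  from 3·(7979,548) + (5198,357)
step 12: (37114, 2549)  from 1·(29135,2001) + (7979,548)
step 13: (66249, 4550)  from 1·(37114,2549) + (29135,2001)
→ (66249, 4550).  Check: 66249²=4388930001, 212·4550²=4388930000, difference 1.

66249 4550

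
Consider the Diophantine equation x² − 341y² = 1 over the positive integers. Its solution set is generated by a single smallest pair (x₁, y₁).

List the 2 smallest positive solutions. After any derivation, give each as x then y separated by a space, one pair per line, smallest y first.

10626551 575460
225847172311201 12230310076920

√341 → a₀=18, period (2,6,1,8,2,…,6,2,36); ℓ=14 even so k=13
i=0: a=18 ⇒ p=18, q=1
i=1: a=2 ⇒ p=37, q=2
…
i=4: a=8 ⇒ p=2456, q=133
i=5: a=2 ⇒ p=5189, q=281
i=6: a=1 ⇒ p=7645, q=414
…
i=8: a=1 ⇒ p=28124, q=1523
…
i=11: a=1 ⇒ p=718667, q=38918
i=12: a=6 ⇒ p=4953942, q=268271
i=13: a=2 ⇒ p=10626551, q=575460
fundamental: x₁=10626551, y₁=575460  (since 112923586155601 − 341·331154211600 = 1)
(x_2, y_2) = (10626551·10626551 + 341·575460·575460, 10626551·575460 + 575460·10626551) = (225847172311201, 12230310076920)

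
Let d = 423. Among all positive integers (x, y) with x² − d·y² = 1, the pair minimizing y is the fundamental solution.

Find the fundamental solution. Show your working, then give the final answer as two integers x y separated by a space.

4607 224

d=423: √d = [20; 1,1,3,4,3,1,1,40] (ℓ=8, even), read p_7/q_7
i=0: a=20 ⇒ p=20, q=1
…
i=3: a=3 ⇒ p=144, q=7
i=4: a=4 ⇒ p=617, q=30
i=5: a=3 ⇒ p=1995, q=97
i=6: a=1 ⇒ p=2612, q=127
i=7: a=1 ⇒ p=4607, q=224
(x₁, y₁) = (4607, 224);  4607² − 423·224² = 1 ✓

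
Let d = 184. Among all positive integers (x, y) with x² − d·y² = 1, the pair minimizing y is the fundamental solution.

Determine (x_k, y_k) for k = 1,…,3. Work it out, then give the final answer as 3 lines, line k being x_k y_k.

24335 1794
1184384449 87313980
57643991108495 4249571404806

[13; 1,1,3,2,1,2,1,2,3,1,1,26] for √184; ℓ=12 ⇒ convergent index 11
step 0: (13, 1)  from 13·(1,0) + (0,1)
…
step 3: (95, 7)  from 3·(27,2) + (14,1)
…
step 7: (1153, 85)  from 1·(841,62) + (312,23)
…
step 10: (13741, 1013)  from 1·(10594,781) + (3147,232)
step 11: (24335, 1794)  from 1·(13741,1013) + (10594,781)
fundamental: x₁=24335, y₁=1794  (since 592192225 − 184·3218436 = 1)
(x_2, y_2) = (24335·24335 + 184·1794·1794, 24335·1794 + 1794·24335) = (1184384449, 87313980)
(x_3, y_3) = (24335·1184384449 + 184·1794·87313980, 24335·87313980 + 1794·1184384449) = (57643991108495, 4249571404806)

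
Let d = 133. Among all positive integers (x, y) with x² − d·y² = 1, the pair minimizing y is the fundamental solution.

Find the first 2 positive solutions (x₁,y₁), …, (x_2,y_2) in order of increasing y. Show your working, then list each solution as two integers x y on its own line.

d=133: √d = [11; 1,1,7,5,1,…,1,1,22] (ℓ=16, even), read p_15/q_15
step 0: (11, 1)  from 11·(1,0) + (0,1)
…
step 3: (173, 15)  from 7·(23,2) + (12,1)
…
step 6: (1949, 169)  from 1·(1061,92) + (888,77)
step 7: (3010, 261)  from 1·(1949,169) + (1061,92)
…
step 10: (18948, 1643)  from 1·(10979,952) + (7969,691)
step 11: (29927, 2595)  from 1·(18948,1643) + (10979,952)
step 12: (168583, 14618)  from 5·(29927,2595) + (18948,1643)
step 13: (1210008, 104921)  from 7·(168583,14618) + (29927,2595)
step 14: (1378591, 119539)  from 1·(1210008,104921) + (168583,14618)
step 15: (2588599, 224460)  from 1·(1378591,119539) + (1210008,104921)
fundamental: x₁=2588599, y₁=224460  (since 6700844782801 − 133·50382291600 = 1)
(x_2, y_2) = (2588599·2588599 + 133·224460·224460, 2588599·224460 + 224460·2588599) = (13401689565601, 1162073863080)

2588599 224460
13401689565601 1162073863080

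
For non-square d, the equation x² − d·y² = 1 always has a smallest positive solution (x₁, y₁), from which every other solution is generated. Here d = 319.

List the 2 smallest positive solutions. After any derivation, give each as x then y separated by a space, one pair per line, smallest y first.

12901780 722361
332911854336799 18639485405160

√319 = [17; 1,6,5,1,4,…,6,1,34, …], period ℓ=14 (even) → k=13
k=0  a_k=17  p_k/q_k = 17/1
…
k=4  a_k=1  p_k/q_k = 768/43
k=5  a_k=4  p_k/q_k = 3715/208
…
k=8  a_k=3  p_k/q_k = 58797/3292
…
k=10  a_k=1  p_k/q_k = 309613/17335
…
k=12  a_k=6  p_k/q_k = 11102899/621643
k=13  a_k=1  p_k/q_k = 12901780/722361
(x₁, y₁) = (12901780, 722361);  12901780² − 319·722361² = 1 ✓
(x_2, y_2) = (12901780·12901780 + 319·722361·722361, 12901780·722361 + 722361·12901780) = (332911854336799, 18639485405160)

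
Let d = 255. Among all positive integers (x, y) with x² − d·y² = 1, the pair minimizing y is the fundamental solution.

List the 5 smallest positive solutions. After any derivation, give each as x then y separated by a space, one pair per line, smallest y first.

16 1
511 32
16336 1023
522241 32704
16695376 1045505

d=255: √d = [15; 1,30] (ℓ=2, even), read p_1/q_1
a_0=15:  p_0=15·1+0=15,  q_0=15·0+1=1
a_1=1:  p_1=1·15+1=16,  q_1=1·1+0=1
fundamental: x₁=16, y₁=1  (since 256 − 255·1 = 1)
k=2:  x_2 = 16·16+255·1·1 = 511,  y_2 = 16·1+1·16 = 32
k=3:  x_3 = 16·511+255·1·32 = 16336,  y_3 = 16·32+1·511 = 1023
k=4:  x_4 = 16·16336+255·1·1023 = 522241,  y_4 = 16·1023+1·16336 = 32704
k=5:  x_5 = 16·522241+255·1·32704 = 16695376,  y_5 = 16·32704+1·522241 = 1045505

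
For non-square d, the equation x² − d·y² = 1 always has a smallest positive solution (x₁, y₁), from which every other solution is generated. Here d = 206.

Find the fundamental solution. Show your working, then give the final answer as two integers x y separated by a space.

59535 4148

d=206: √d = [14; 2,1,5,14,5,1,2,28] (ℓ=8, even), read p_7/q_7
i=0: a=14 ⇒ p=14, q=1
i=1: a=2 ⇒ p=29, q=2
…
i=3: a=5 ⇒ p=244, q=17
…
i=5: a=5 ⇒ p=17539, q=1222
i=6: a=1 ⇒ p=20998, q=1463
i=7: a=2 ⇒ p=59535, q=4148
(x₁, y₁) = (59535, 4148);  59535² − 206·4148² = 1 ✓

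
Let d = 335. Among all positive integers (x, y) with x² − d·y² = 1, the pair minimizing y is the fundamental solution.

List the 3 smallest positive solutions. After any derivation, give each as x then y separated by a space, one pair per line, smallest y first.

d=335: √d = [18; 3,3,3,36] (ℓ=4, even), read p_3/q_3
step 0: (18, 1)  from 18·(1,0) + (0,1)
…
step 2: (183, 10)  from 3·(55,3) + (18,1)
step 3: (604, 33)  from 3·(183,10) + (55,3)
→ (604, 33).  Check: 604²=364816, 335·33²=364815, difference 1.
(x_2, y_2) = (604·604 + 335·33·33, 604·33 + 33·604) = (729631, 39864)
(x_3, y_3) = (604·729631 + 335·33·39864, 604·39864 + 33·729631) = (881393644, 48155679)

604 33
729631 39864
881393644 48155679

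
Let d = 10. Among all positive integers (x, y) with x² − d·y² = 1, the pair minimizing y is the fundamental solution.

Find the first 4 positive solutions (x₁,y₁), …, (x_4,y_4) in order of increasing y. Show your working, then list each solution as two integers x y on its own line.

√10 → a₀=3, period (6); ℓ=1 odd so k=1
a_0=3:  p_0=3·1+0=3,  q_0=3·0+1=1
a_1=6:  p_1=6·3+1=19,  q_1=6·1+0=6
(x₁, y₁) = (19, 6);  19² − 10·6² = 1 ✓
(19+6√10)^2 = 721 + 228√10
(19+6√10)^3 = 27379 + 8658√10
(19+6√10)^4 = 1039681 + 328776√10

19 6
721 228
27379 8658
1039681 328776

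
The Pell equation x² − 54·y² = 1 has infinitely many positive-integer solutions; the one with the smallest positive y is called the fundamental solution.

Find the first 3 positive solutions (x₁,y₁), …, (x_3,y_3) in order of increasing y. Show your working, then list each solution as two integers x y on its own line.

485 66
470449 64020
456335045 62099334

d=54: √d = [7; 2,1,6,1,2,14] (ℓ=6, even), read p_5/q_5
k=0  a_k=7  p_k/q_k = 7/1
…
k=3  a_k=6  p_k/q_k = 147/20
k=4  a_k=1  p_k/q_k = 169/23
k=5  a_k=2  p_k/q_k = 485/66
fundamental: x₁=485, y₁=66  (since 235225 − 54·4356 = 1)
n=2: (485,66)∘(485,66) = (485·485+54·66·66, 485·66+66·485) = (470449,64020)
n=3: (470449,64020)∘(485,66) = (485·470449+54·66·64020, 485·64020+66·470449) = (456335045,62099334)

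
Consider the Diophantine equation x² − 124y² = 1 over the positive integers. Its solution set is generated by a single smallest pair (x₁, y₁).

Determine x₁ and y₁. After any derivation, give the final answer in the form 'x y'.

4620799 414960

√124 = [11; 7,2,1,1,1,…,2,7,22, …], period ℓ=16 (even) → k=15
i=0: a=11 ⇒ p=11, q=1
…
i=14: a=2 ⇒ p=626251, q=56239
i=15: a=7 ⇒ p=4620799, q=414960
fundamental: x₁=4620799, y₁=414960  (since 21351783398401 − 124·172191801600 = 1)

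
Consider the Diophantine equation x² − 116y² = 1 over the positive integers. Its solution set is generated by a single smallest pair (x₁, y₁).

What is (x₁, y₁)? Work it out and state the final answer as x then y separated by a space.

9801 910

[10; 1,3,2,1,4,1,2,3,1,20] for √116; ℓ=10 ⇒ convergent index 9
i=0: a=10 ⇒ p=10, q=1
i=1: a=1 ⇒ p=11, q=1
i=2: a=3 ⇒ p=43, q=4
…
i=4: a=1 ⇒ p=140, q=13
i=5: a=4 ⇒ p=657, q=61
i=6: a=1 ⇒ p=797, q=74
i=7: a=2 ⇒ p=2251, q=209
i=8: a=3 ⇒ p=7550, q=701
i=9: a=1 ⇒ p=9801, q=910
→ (9801, 910).  Check: 9801²=96059601, 116·910²=96059600, difference 1.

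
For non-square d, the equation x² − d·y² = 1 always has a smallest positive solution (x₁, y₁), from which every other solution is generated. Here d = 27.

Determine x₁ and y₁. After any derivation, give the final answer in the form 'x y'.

√27 → a₀=5, period (5,10); ℓ=2 even so k=1
k=0  a_k=5  p_k/q_k = 5/1
k=1  a_k=5  p_k/q_k = 26/5
(x₁, y₁) = (26, 5);  26² − 27·5² = 1 ✓

26 5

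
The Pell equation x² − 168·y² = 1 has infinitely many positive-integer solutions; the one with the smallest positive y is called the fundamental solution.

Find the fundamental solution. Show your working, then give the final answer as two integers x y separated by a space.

13 1

√168 = [12; 1,24, …], period ℓ=2 (even) → k=1
a_0=12:  p_0=12·1+0=12,  q_0=12·0+1=1
a_1=1:  p_1=1·12+1=13,  q_1=1·1+0=1
→ (13, 1).  Check: 13²=169, 168·1²=168, difference 1.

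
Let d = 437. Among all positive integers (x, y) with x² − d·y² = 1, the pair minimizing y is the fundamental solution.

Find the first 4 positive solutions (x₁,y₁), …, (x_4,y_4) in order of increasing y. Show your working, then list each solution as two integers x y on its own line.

d=437: √d = [20; 1,9,2,9,1,40] (ℓ=6, even), read p_5/q_5
a_0=20:  p_0=20·1+0=20,  q_0=20·0+1=1
a_1=1:  p_1=1·20+1=21,  q_1=1·1+0=1
…
a_4=9:  p_4=9·439+209=4160,  q_4=9·21+10=199
a_5=1:  p_5=1·4160+439=4599,  q_5=1·199+21=220
(x₁, y₁) = (4599, 220);  4599² − 437·220² = 1 ✓
(4599+220√437)^2 = 42301601 + 2023560√437
(4599+220√437)^3 = 389090121399 + 18612704660√437
(4599+220√437)^4 = 3578850894326401 + 171199655439120√437

4599 220
42301601 2023560
389090121399 18612704660
3578850894326401 171199655439120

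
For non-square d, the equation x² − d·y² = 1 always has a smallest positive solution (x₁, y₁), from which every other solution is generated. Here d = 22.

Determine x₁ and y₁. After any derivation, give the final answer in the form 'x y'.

197 42

√22 = [4; 1,2,4,2,1,8, …], period ℓ=6 (even) → k=5
k=0  a_k=4  p_k/q_k = 4/1
k=1  a_k=1  p_k/q_k = 5/1
k=2  a_k=2  p_k/q_k = 14/3
…
k=4  a_k=2  p_k/q_k = 136/29
k=5  a_k=1  p_k/q_k = 197/42
fundamental: x₁=197, y₁=42  (since 38809 − 22·1764 = 1)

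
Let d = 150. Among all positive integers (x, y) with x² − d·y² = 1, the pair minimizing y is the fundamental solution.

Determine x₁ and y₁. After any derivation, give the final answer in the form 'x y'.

49 4

√150 → a₀=12, period (4,24); ℓ=2 even so k=1
k=0  a_k=12  p_k/q_k = 12/1
k=1  a_k=4  p_k/q_k = 49/4
→ (49, 4).  Check: 49²=2401, 150·4²=2400, difference 1.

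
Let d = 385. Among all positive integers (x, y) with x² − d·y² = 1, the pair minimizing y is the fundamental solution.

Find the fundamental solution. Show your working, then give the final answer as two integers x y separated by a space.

95831 4884

d=385: √d = [19; 1,1,1,1,1,…,1,1,38] (ℓ=16, even), read p_15/q_15
k=0  a_k=19  p_k/q_k = 19/1
…
k=3  a_k=1  p_k/q_k = 59/3
…
k=5  a_k=1  p_k/q_k = 157/8
…
k=8  a_k=2  p_k/q_k = 2021/103
k=9  a_k=1  p_k/q_k = 2747/140
…
k=12  a_k=1  p_k/q_k = 23271/1186
k=13  a_k=1  p_k/q_k = 36280/1849
k=14  a_k=1  p_k/q_k = 59551/3035
k=15  a_k=1  p_k/q_k = 95831/4884
(x₁, y₁) = (95831, 4884);  95831² − 385·4884² = 1 ✓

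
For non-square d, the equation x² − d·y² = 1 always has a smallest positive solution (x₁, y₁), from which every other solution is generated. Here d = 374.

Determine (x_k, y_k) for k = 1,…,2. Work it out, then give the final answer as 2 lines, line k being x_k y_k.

√374 = [19; 2,1,18,1,2,38, …], period ℓ=6 (even) → k=5
i=0: a=19 ⇒ p=19, q=1
…
i=3: a=18 ⇒ p=1083, q=56
i=4: a=1 ⇒ p=1141, q=59
i=5: a=2 ⇒ p=3365, q=174
fundamental: x₁=3365, y₁=174  (since 11323225 − 374·30276 = 1)
(3365+174√374)^2 = 22646449 + 1171020√374

3365 174
22646449 1171020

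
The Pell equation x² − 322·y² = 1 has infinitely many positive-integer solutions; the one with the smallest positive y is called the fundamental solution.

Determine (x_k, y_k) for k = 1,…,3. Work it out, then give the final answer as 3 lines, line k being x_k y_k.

323 18
208657 11628
134792099 7511670

√322 → a₀=17, period (1,16,1,34); ℓ=4 even so k=3
step 0: (17, 1)  from 17·(1,0) + (0,1)
step 1: (18, 1)  from 1·(17,1) + (1,0)
step 2: (305, 17)  from 16·(18,1) + (17,1)
step 3: (323, 18)  from 1·(305,17) + (18,1)
(x₁, y₁) = (323, 18);  323² − 322·18² = 1 ✓
k=2:  x_2 = 323·323+322·18·18 = 208657,  y_2 = 323·18+18·323 = 11628
k=3:  x_3 = 323·208657+322·18·11628 = 134792099,  y_3 = 323·11628+18·208657 = 7511670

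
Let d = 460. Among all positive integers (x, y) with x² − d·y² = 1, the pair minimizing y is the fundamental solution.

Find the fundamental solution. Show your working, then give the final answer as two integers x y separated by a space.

√460 → a₀=21, period (2,4,3,1,2,10,2,1,3,4,2,42); ℓ=12 even so k=11
k=0  a_k=21  p_k/q_k = 21/1
k=1  a_k=2  p_k/q_k = 43/2
k=2  a_k=4  p_k/q_k = 193/9
…
k=4  a_k=1  p_k/q_k = 815/38
…
k=8  a_k=1  p_k/q_k = 72257/3369
…
k=10  a_k=4  p_k/q_k = 1135029/52921
k=11  a_k=2  p_k/q_k = 2535751/118230
(x₁, y₁) = (2535751, 118230);  2535751² − 460·118230² = 1 ✓

2535751 118230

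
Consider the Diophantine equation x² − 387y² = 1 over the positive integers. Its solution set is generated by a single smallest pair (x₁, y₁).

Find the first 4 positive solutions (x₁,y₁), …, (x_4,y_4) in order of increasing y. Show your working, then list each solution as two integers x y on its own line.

3482 177
24248647 1232628
168867574226 8584021215
1175993762661217 59779122508632

[19; 1,2,19,2,1,38] for √387; ℓ=6 ⇒ convergent index 5
i=0: a=19 ⇒ p=19, q=1
…
i=2: a=2 ⇒ p=59, q=3
…
i=4: a=2 ⇒ p=2341, q=119
i=5: a=1 ⇒ p=3482, q=177
→ (3482, 177).  Check: 3482²=12124324, 387·177²=12124323, difference 1.
(3482+177√387)^2 = 24248647 + 1232628√387
(3482+177√387)^3 = 168867574226 + 8584021215√387
(3482+177√387)^4 = 1175993762661217 + 59779122508632√387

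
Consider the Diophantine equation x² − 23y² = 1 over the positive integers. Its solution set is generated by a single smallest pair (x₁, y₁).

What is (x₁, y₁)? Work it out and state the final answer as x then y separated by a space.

24 5

[4; 1,3,1,8] for √23; ℓ=4 ⇒ convergent index 3
a_0=4:  p_0=4·1+0=4,  q_0=4·0+1=1
a_1=1:  p_1=1·4+1=5,  q_1=1·1+0=1
a_2=3:  p_2=3·5+4=19,  q_2=3·1+1=4
a_3=1:  p_3=1·19+5=24,  q_3=1·4+1=5
(x₁, y₁) = (24, 5);  24² − 23·5² = 1 ✓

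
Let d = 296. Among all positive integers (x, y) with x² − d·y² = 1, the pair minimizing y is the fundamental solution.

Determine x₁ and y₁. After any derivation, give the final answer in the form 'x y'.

d=296: √d = [17; 4,1,7,1,4,34] (ℓ=6, even), read p_5/q_5
step 0: (17, 1)  from 17·(1,0) + (0,1)
step 1: (69, 4)  from 4·(17,1) + (1,0)
…
step 4: (757, 44)  from 1·(671,39) + (86,5)
step 5: (3699, 215)  from 4·(757,44) + (671,39)
(x₁, y₁) = (3699, 215);  3699² − 296·215² = 1 ✓

3699 215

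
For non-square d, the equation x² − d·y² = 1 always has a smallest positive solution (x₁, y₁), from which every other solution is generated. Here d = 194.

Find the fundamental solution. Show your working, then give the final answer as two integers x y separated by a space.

195 14

[13; 1,12,1,26] for √194; ℓ=4 ⇒ convergent index 3
a_0=13:  p_0=13·1+0=13,  q_0=13·0+1=1
a_1=1:  p_1=1·13+1=14,  q_1=1·1+0=1
a_2=12:  p_2=12·14+13=181,  q_2=12·1+1=13
a_3=1:  p_3=1·181+14=195,  q_3=1·13+1=14
(x₁, y₁) = (195, 14);  195² − 194·14² = 1 ✓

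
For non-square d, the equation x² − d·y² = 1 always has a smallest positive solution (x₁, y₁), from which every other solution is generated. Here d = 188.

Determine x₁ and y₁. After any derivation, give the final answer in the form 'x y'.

4607 336

[13; 1,2,2,6,2,2,1,26] for √188; ℓ=8 ⇒ convergent index 7
step 0: (13, 1)  from 13·(1,0) + (0,1)
…
step 3: (96, 7)  from 2·(41,3) + (14,1)
step 4: (617, 45)  from 6·(96,7) + (41,3)
…
step 6: (3277, 239)  from 2·(1330,97) + (617,45)
step 7: (4607, 336)  from 1·(3277,239) + (1330,97)
→ (4607, 336).  Check: 4607²=21224449, 188·336²=21224448, difference 1.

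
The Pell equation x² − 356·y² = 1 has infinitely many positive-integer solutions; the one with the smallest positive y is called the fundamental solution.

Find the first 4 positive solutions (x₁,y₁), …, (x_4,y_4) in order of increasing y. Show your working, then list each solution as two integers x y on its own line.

d=356: √d = [18; 1,6,1,1,2,…,6,1,36] (ℓ=14, even), read p_13/q_13
i=0: a=18 ⇒ p=18, q=1
…
i=3: a=1 ⇒ p=151, q=8
…
i=5: a=2 ⇒ p=717, q=38
…
i=12: a=6 ⇒ p=433982, q=23001
i=13: a=1 ⇒ p=500001, q=26500
→ (500001, 26500).  Check: 500001²=250001000001, 356·26500²=250001000000, difference 1.
k=2:  x_2 = 500001·500001+356·26500·26500 = 500002000001,  y_2 = 500001·26500+26500·500001 = 26500053000
k=3:  x_3 = 500001·500002000001+356·26500·26500053000 = 500003000004500001,  y_3 = 500001·26500053000+26500·500002000001 = 26500106000079500
k=4:  x_4 = 500001·500003000004500001+356·26500·26500106000079500 = 500004000010000008000001,  y_4 = 500001·26500106000079500+26500·500003000004500001 = 26500159000265000106000

500001 26500
500002000001 26500053000
500003000004500001 26500106000079500
500004000010000008000001 26500159000265000106000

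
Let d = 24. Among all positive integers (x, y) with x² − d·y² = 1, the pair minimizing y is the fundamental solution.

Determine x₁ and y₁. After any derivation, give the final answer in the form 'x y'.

√24 → a₀=4, period (1,8); ℓ=2 even so k=1
k=0  a_k=4  p_k/q_k = 4/1
k=1  a_k=1  p_k/q_k = 5/1
→ (5, 1).  Check: 5²=25, 24·1²=24, difference 1.

5 1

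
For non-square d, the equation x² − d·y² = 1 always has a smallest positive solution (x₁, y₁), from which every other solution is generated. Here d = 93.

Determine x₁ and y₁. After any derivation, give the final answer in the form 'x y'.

12151 1260

√93 = [9; 1,1,1,4,6,4,1,1,1,18, …], period ℓ=10 (even) → k=9
i=0: a=9 ⇒ p=9, q=1
…
i=7: a=1 ⇒ p=4330, q=449
i=8: a=1 ⇒ p=7821, q=811
i=9: a=1 ⇒ p=12151, q=1260
(x₁, y₁) = (12151, 1260);  12151² − 93·1260² = 1 ✓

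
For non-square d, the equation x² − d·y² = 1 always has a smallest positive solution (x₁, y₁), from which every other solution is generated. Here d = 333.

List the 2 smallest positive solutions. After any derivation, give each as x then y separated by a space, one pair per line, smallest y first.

73 4
10657 584

[18; 4,36] for √333; ℓ=2 ⇒ convergent index 1
step 0: (18, 1)  from 18·(1,0) + (0,1)
step 1: (73, 4)  from 4·(18,1) + (1,0)
(x₁, y₁) = (73, 4);  73² − 333·4² = 1 ✓
k=2:  x_2 = 73·73+333·4·4 = 10657,  y_2 = 73·4+4·73 = 584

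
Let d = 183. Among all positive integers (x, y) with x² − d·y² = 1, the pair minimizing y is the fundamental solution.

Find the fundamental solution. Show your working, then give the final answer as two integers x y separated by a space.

487 36

√183 = [13; 1,1,8,1,1,26, …], period ℓ=6 (even) → k=5
k=0  a_k=13  p_k/q_k = 13/1
…
k=2  a_k=1  p_k/q_k = 27/2
k=3  a_k=8  p_k/q_k = 230/17
k=4  a_k=1  p_k/q_k = 257/19
k=5  a_k=1  p_k/q_k = 487/36
→ (487, 36).  Check: 487²=237169, 183·36²=237168, difference 1.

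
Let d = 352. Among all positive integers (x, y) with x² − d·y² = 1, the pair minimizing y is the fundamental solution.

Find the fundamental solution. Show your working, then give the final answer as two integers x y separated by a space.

√352 = [18; 1,3,5,9,5,3,1,36, …], period ℓ=8 (even) → k=7
a_0=18:  p_0=18·1+0=18,  q_0=18·0+1=1
a_1=1:  p_1=1·18+1=19,  q_1=1·1+0=1
…
a_4=9:  p_4=9·394+75=3621,  q_4=9·21+4=193
…
a_6=3:  p_6=3·18499+3621=59118,  q_6=3·986+193=3151
a_7=1:  p_7=1·59118+18499=77617,  q_7=1·3151+986=4137
fundamental: x₁=77617, y₁=4137  (since 6024398689 − 352·17114769 = 1)

77617 4137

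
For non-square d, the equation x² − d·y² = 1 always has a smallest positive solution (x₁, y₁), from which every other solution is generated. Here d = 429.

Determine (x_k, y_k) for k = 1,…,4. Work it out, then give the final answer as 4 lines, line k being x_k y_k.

1524095 73584
4645731138049 224298012960
14161071197688057215 683702960124468816
43165635614076113391052801 2084056526021580302230080

√429 → a₀=20, period (1,2,2,9,1,12,1,9,2,2,1,40); ℓ=12 even so k=11
step 0: (20, 1)  from 20·(1,0) + (0,1)
…
step 4: (1367, 66)  from 9·(145,7) + (62,3)
…
step 9: (438459, 21169)  from 2·(208718,10077) + (21023,1015)
step 10: (1085636, 52415)  from 2·(438459,21169) + (208718,10077)
step 11: (1524095, 73584)  from 1·(1085636,52415) + (438459,21169)
fundamental: x₁=1524095, y₁=73584  (since 2322865569025 − 429·5414605056 = 1)
(x_2, y_2) = (1524095·1524095 + 429·73584·73584, 1524095·73584 + 73584·1524095) = (4645731138049, 224298012960)
(x_3, y_3) = (1524095·4645731138049 + 429·73584·224298012960, 1524095·224298012960 + 73584·4645731138049) = (14161071197688057215, 683702960124468816)
(x_4, y_4) = (1524095·14161071197688057215 + 429·73584·683702960124468816, 1524095·683702960124468816 + 73584·14161071197688057215) = (43165635614076113391052801, 2084056526021580302230080)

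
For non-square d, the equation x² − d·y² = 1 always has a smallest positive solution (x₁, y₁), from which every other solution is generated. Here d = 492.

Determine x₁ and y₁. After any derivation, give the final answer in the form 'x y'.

29767 1342

d=492: √d = [22; 5,1,1,10,1,1,5,44] (ℓ=8, even), read p_7/q_7
step 0: (22, 1)  from 22·(1,0) + (0,1)
step 1: (111, 5)  from 5·(22,1) + (1,0)
…
step 3: (244, 11)  from 1·(133,6) + (111,5)
step 4: (2573, 116)  from 10·(244,11) + (133,6)
step 5: (2817, 127)  from 1·(2573,116) + (244,11)
step 6: (5390, 243)  from 1·(2817,127) + (2573,116)
step 7: (29767, 1342)  from 5·(5390,243) + (2817,127)
fundamental: x₁=29767, y₁=1342  (since 886074289 − 492·1800964 = 1)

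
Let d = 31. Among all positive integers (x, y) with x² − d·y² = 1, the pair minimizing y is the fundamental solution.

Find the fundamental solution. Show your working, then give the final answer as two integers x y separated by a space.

1520 273

d=31: √d = [5; 1,1,3,5,3,1,1,10] (ℓ=8, even), read p_7/q_7
step 0: (5, 1)  from 5·(1,0) + (0,1)
…
step 2: (11, 2)  from 1·(6,1) + (5,1)
…
step 5: (657, 118)  from 3·(206,37) + (39,7)
step 6: (863, 155)  from 1·(657,118) + (206,37)
step 7: (1520, 273)  from 1·(863,155) + (657,118)
→ (1520, 273).  Check: 1520²=2310400, 31·273²=2310399, difference 1.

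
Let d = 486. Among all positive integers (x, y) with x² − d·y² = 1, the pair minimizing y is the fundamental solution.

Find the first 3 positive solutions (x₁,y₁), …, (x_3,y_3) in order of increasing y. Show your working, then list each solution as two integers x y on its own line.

485 22
470449 21340
456335045 20699778

√486 → a₀=22, period (22,44); ℓ=2 even so k=1
a_0=22:  p_0=22·1+0=22,  q_0=22·0+1=1
a_1=22:  p_1=22·22+1=485,  q_1=22·1+0=22
(x₁, y₁) = (485, 22);  485² − 486·22² = 1 ✓
(485+22√486)^2 = 470449 + 21340√486
(485+22√486)^3 = 456335045 + 20699778√486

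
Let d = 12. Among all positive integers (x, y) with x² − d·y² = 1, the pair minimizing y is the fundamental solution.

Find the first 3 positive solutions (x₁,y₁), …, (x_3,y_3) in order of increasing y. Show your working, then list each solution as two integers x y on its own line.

√12 → a₀=3, period (2,6); ℓ=2 even so k=1
k=0  a_k=3  p_k/q_k = 3/1
k=1  a_k=2  p_k/q_k = 7/2
→ (7, 2).  Check: 7²=49, 12·2²=48, difference 1.
n=2: (7,2)∘(7,2) = (7·7+12·2·2, 7·2+2·7) = (97,28)
n=3: (97,28)∘(7,2) = (7·97+12·2·28, 7·28+2·97) = (1351,390)

7 2
97 28
1351 390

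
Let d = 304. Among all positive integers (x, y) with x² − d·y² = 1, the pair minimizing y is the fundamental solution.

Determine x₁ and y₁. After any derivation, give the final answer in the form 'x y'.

57799 3315

[17; 2,3,2,1,1,1,1,1,2,3,2,34] for √304; ℓ=12 ⇒ convergent index 11
k=0  a_k=17  p_k/q_k = 17/1
k=1  a_k=2  p_k/q_k = 35/2
k=2  a_k=3  p_k/q_k = 122/7
k=3  a_k=2  p_k/q_k = 279/16
k=4  a_k=1  p_k/q_k = 401/23
k=5  a_k=1  p_k/q_k = 680/39
k=6  a_k=1  p_k/q_k = 1081/62
k=7  a_k=1  p_k/q_k = 1761/101
…
k=9  a_k=2  p_k/q_k = 7445/427
k=10  a_k=3  p_k/q_k = 25177/1444
k=11  a_k=2  p_k/q_k = 57799/3315
→ (57799, 3315).  Check: 57799²=3340724401, 304·3315²=3340724400, difference 1.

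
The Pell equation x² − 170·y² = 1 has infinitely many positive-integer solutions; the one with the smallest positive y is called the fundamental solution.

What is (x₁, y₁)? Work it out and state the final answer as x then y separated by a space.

[13; 26] for √170; ℓ=1 ⇒ convergent index 1
a_0=13:  p_0=13·1+0=13,  q_0=13·0+1=1
a_1=26:  p_1=26·13+1=339,  q_1=26·1+0=26
fundamental: x₁=339, y₁=26  (since 114921 − 170·676 = 1)

339 26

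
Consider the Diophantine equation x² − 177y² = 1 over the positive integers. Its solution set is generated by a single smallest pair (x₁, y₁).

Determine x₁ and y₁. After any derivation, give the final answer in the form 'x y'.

√177 = [13; 3,3,2,8,2,3,3,26, …], period ℓ=8 (even) → k=7
i=0: a=13 ⇒ p=13, q=1
…
i=2: a=3 ⇒ p=133, q=10
i=3: a=2 ⇒ p=306, q=23
i=4: a=8 ⇒ p=2581, q=194
i=5: a=2 ⇒ p=5468, q=411
i=6: a=3 ⇒ p=18985, q=1427
i=7: a=3 ⇒ p=62423, q=4692
→ (62423, 4692).  Check: 62423²=3896630929, 177·4692²=3896630928, difference 1.

62423 4692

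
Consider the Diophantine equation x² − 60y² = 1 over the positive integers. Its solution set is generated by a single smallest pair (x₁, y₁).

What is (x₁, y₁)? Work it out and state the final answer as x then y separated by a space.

d=60: √d = [7; 1,2,1,14] (ℓ=4, even), read p_3/q_3
k=0  a_k=7  p_k/q_k = 7/1
k=1  a_k=1  p_k/q_k = 8/1
k=2  a_k=2  p_k/q_k = 23/3
k=3  a_k=1  p_k/q_k = 31/4
→ (31, 4).  Check: 31²=961, 60·4²=960, difference 1.

31 4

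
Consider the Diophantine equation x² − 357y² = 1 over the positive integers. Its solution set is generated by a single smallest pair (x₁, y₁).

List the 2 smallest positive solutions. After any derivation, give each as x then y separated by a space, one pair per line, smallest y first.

3401 180
23133601 1224360

√357 = [18; 1,8,2,8,1,36, …], period ℓ=6 (even) → k=5
step 0: (18, 1)  from 18·(1,0) + (0,1)
…
step 4: (3042, 161)  from 8·(359,19) + (170,9)
step 5: (3401, 180)  from 1·(3042,161) + (359,19)
fundamental: x₁=3401, y₁=180  (since 11566801 − 357·32400 = 1)
n=2: (3401,180)∘(3401,180) = (3401·3401+357·180·180, 3401·180+180·3401) = (23133601,1224360)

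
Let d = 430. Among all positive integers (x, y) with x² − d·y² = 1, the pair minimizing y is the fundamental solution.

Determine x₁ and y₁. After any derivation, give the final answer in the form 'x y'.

√430 → a₀=20, period (1,2,1,3,1,…,2,1,40); ℓ=14 even so k=13
step 0: (20, 1)  from 20·(1,0) + (0,1)
…
step 3: (83, 4)  from 1·(62,3) + (21,1)
step 4: (311, 15)  from 3·(83,4) + (62,3)
…
step 6: (2675, 129)  from 6·(394,19) + (311,15)
…
step 10: (599138, 28893)  from 3·(155233,7486) + (133439,6435)
…
step 12: (2107880, 101651)  from 2·(754371,36379) + (599138,28893)
step 13: (2862251, 138030)  from 1·(2107880,101651) + (754371,36379)
→ (2862251, 138030).  Check: 2862251²=8192480787001, 430·138030²=8192480787000, difference 1.

2862251 138030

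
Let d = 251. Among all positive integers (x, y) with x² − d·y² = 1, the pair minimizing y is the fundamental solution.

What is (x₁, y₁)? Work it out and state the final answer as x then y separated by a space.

d=251: √d = [15; 1,5,2,1,2,…,5,1,30] (ℓ=14, even), read p_13/q_13
a_0=15:  p_0=15·1+0=15,  q_0=15·0+1=1
a_1=1:  p_1=1·15+1=16,  q_1=1·1+0=1
a_2=5:  p_2=5·16+15=95,  q_2=5·1+1=6
a_3=2:  p_3=2·95+16=206,  q_3=2·6+1=13
a_4=1:  p_4=1·206+95=301,  q_4=1·13+6=19
a_5=2:  p_5=2·301+206=808,  q_5=2·19+13=51
…
a_7=15:  p_7=15·1917+808=29563,  q_7=15·121+51=1866
a_8=2:  p_8=2·29563+1917=61043,  q_8=2·1866+121=3853
a_9=2:  p_9=2·61043+29563=151649,  q_9=2·3853+1866=9572
a_10=1:  p_10=1·151649+61043=212692,  q_10=1·9572+3853=13425
a_11=2:  p_11=2·212692+151649=577033,  q_11=2·13425+9572=36422
a_12=5:  p_12=5·577033+212692=3097857,  q_12=5·36422+13425=195535
a_13=1:  p_13=1·3097857+577033=3674890,  q_13=1·195535+36422=231957
(x₁, y₁) = (3674890, 231957);  3674890² − 251·231957² = 1 ✓

3674890 231957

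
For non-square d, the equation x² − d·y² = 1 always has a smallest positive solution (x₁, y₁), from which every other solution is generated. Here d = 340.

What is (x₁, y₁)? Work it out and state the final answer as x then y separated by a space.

285769 15498

√340 = [18; 2,3,1,1,1,…,3,2,36, …], period ℓ=14 (even) → k=13
i=0: a=18 ⇒ p=18, q=1
i=1: a=2 ⇒ p=37, q=2
i=2: a=3 ⇒ p=129, q=7
…
i=4: a=1 ⇒ p=295, q=16
…
i=6: a=1 ⇒ p=756, q=41
i=7: a=8 ⇒ p=6509, q=353
i=8: a=1 ⇒ p=7265, q=394
…
i=12: a=3 ⇒ p=125478, q=6805
i=13: a=2 ⇒ p=285769, q=15498
(x₁, y₁) = (285769, 15498);  285769² − 340·15498² = 1 ✓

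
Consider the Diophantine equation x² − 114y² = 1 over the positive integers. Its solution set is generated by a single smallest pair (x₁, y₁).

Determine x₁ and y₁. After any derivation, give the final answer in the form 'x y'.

1025 96

d=114: √d = [10; 1,2,10,2,1,20] (ℓ=6, even), read p_5/q_5
k=0  a_k=10  p_k/q_k = 10/1
…
k=3  a_k=10  p_k/q_k = 331/31
k=4  a_k=2  p_k/q_k = 694/65
k=5  a_k=1  p_k/q_k = 1025/96
→ (1025, 96).  Check: 1025²=1050625, 114·96²=1050624, difference 1.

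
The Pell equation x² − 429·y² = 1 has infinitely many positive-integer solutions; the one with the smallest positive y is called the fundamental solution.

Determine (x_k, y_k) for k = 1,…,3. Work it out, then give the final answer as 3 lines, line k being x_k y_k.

1524095 73584
4645731138049 224298012960
14161071197688057215 683702960124468816

[20; 1,2,2,9,1,12,1,9,2,2,1,40] for √429; ℓ=12 ⇒ convergent index 11
a_0=20:  p_0=20·1+0=20,  q_0=20·0+1=1
…
a_3=2:  p_3=2·62+21=145,  q_3=2·3+1=7
…
a_6=12:  p_6=12·1512+1367=19511,  q_6=12·73+66=942
…
a_8=9:  p_8=9·21023+19511=208718,  q_8=9·1015+942=10077
…
a_10=2:  p_10=2·438459+208718=1085636,  q_10=2·21169+10077=52415
a_11=1:  p_11=1·1085636+438459=1524095,  q_11=1·52415+21169=73584
(x₁, y₁) = (1524095, 73584);  1524095² − 429·73584² = 1 ✓
(x_2, y_2) = (1524095·1524095 + 429·73584·73584, 1524095·73584 + 73584·1524095) = (4645731138049, 224298012960)
(x_3, y_3) = (1524095·4645731138049 + 429·73584·224298012960, 1524095·224298012960 + 73584·4645731138049) = (14161071197688057215, 683702960124468816)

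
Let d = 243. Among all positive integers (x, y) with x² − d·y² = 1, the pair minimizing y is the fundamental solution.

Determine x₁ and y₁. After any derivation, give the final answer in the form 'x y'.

√243 = [15; 1,1,2,3,15,3,2,1,1,30, …], period ℓ=10 (even) → k=9
step 0: (15, 1)  from 15·(1,0) + (0,1)
…
step 2: (31, 2)  from 1·(16,1) + (15,1)
…
step 4: (265, 17)  from 3·(78,5) + (31,2)
…
step 7: (28901, 1854)  from 2·(12424,797) + (4053,260)
step 8: (41325, 2651)  from 1·(28901,1854) + (12424,797)
step 9: (70226, 4505)  from 1·(41325,2651) + (28901,1854)
(x₁, y₁) = (70226, 4505);  70226² − 243·4505² = 1 ✓

70226 4505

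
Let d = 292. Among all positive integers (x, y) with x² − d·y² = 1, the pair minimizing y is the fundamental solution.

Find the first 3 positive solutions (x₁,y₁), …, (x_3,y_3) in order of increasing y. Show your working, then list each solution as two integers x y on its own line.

√292 = [17; 11,2,1,3,8,3,1,2,11,34, …], period ℓ=10 (even) → k=9
i=0: a=17 ⇒ p=17, q=1
…
i=2: a=2 ⇒ p=393, q=23
…
i=4: a=3 ⇒ p=2136, q=125
…
i=7: a=1 ⇒ p=72812, q=4261
i=8: a=2 ⇒ p=200767, q=11749
i=9: a=11 ⇒ p=2281249, q=133500
(x₁, y₁) = (2281249, 133500);  2281249² − 292·133500² = 1 ✓
n=2: (2281249,133500)∘(2281249,133500) = (2281249·2281249+292·133500·133500, 2281249·133500+133500·2281249) = (10408194000001,609093483000)
n=3: (10408194000001,609093483000)∘(2281249,133500) = (2281249·10408194000001+292·133500·609093483000, 2281249·609093483000+133500·10408194000001) = (47487364308614281249,2778987798000400500)

2281249 133500
10408194000001 609093483000
47487364308614281249 2778987798000400500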